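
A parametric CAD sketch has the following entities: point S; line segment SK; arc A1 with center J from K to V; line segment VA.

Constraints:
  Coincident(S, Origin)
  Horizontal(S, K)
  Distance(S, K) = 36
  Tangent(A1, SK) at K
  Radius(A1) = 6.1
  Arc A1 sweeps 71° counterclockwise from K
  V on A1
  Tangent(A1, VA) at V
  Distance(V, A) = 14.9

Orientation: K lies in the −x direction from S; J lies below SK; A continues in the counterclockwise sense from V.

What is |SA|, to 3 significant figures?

50.0

S is at the origin; S and K share the same y with |SK| = 36.0 and K on the −x side, so K = (-36.0, 0.00). The tangent condition forces JK to be normal to SK, so J = K + (0, -6.1) = (-36.0, -6.10). On A1, K sits at bearing 90° from J; a 71° counterclockwise sweep puts V at bearing 161°, so V = J + 6.1·(cos 161°, sin 161°) = (-41.8, -4.11). Since A1 is tangent to VA there, JV ⟂ VA, so VA runs along (−sin 161°, cos 161°); with |VA| = 14.9, A = (-46.6, -18.2). Then |SA| = |A − S| = 50.0.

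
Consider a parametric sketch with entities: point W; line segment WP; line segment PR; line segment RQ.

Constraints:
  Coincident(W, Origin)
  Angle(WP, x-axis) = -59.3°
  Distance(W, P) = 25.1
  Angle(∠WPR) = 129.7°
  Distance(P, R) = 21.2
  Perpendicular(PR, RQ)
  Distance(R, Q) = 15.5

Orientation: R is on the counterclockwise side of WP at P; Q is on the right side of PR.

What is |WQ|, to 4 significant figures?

50.97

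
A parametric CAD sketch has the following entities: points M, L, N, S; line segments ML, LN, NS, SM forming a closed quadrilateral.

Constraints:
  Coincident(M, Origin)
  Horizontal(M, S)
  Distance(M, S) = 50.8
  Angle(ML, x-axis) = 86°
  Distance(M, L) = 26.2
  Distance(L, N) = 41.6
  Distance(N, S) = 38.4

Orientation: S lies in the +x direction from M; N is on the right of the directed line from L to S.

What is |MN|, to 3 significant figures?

20.0

Checks: |LN| = 41.60 ✓; |NS| = 38.40 ✓.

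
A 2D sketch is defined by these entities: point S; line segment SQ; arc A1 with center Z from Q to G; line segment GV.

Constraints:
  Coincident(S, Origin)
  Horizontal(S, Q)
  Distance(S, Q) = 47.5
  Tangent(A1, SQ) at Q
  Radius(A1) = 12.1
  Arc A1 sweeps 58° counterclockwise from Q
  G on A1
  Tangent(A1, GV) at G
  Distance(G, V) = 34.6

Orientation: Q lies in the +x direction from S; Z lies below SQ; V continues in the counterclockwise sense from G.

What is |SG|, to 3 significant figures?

37.7

Since A1 is tangent to SQ there, ZQ ⟂ SQ, so Z = Q + (0, -12.1) = (47.5, -12.1). On A1, Q sits at bearing 90° from Z; a 58° counterclockwise sweep puts G at bearing 148°, so G = Z + 12.1·(cos 148°, sin 148°) = (37.2, -5.69). Then |SG| = |G − S| = 37.7.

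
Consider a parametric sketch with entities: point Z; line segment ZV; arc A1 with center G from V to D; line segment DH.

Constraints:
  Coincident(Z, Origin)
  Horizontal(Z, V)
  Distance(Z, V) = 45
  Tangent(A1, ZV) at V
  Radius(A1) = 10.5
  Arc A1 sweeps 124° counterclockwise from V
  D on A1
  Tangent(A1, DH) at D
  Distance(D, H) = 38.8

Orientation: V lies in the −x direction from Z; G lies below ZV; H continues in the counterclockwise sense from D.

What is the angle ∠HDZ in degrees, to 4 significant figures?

72.95°

Z is at the origin; ZV is horizontal with |ZV| = 45.0 and V on the −x side, so V = (-45.00, 0.000). The tangent condition forces GV to be normal to ZV, so G = V + (0, -10.5) = (-45.00, -10.50). On A1, V sits at bearing 90° from G; a 124° counterclockwise sweep puts D at bearing 214°, so D = G + 10.5·(cos 214°, sin 214°) = (-53.70, -16.37). Tangency of A1 to DH means the radius GD is perpendicular to DH, so DH runs along (−sin 214°, cos 214°); with |DH| = 38.8, H = (-32.01, -48.54). Then cos ∠HDZ = DH·DZ / (|DH||DZ|), giving 72.95°.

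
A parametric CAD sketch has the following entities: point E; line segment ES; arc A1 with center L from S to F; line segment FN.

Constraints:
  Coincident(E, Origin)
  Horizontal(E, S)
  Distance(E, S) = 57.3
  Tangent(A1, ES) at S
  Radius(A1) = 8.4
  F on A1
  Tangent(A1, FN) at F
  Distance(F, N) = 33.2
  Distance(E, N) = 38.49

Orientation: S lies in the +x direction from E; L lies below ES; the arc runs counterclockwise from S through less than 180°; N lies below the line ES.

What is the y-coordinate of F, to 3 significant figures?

-2.53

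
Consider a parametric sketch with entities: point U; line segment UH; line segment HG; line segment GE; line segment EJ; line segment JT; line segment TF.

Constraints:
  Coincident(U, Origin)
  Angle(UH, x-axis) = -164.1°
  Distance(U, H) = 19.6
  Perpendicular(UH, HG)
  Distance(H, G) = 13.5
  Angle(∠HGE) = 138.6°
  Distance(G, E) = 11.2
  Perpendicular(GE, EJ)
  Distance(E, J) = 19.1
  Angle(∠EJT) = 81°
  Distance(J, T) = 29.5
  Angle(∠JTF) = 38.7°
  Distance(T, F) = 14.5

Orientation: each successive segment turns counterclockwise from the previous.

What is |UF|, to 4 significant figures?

18.26

U is at the origin; UH runs at -164.1° with length 19.6, so H = (-18.85, -5.370). The perpendicularity gives HG at right angles to UH, so HG runs at -74.10°; with |HG| = 13.5, G = (-15.15, -18.35). ∠HGE = 138.6° gives GE at -32.70° from the x-axis; with |GE| = 11.2, E = (-5.727, -24.40). GE is perpendicular to EJ, so EJ runs at 57.30°; with |EJ| = 19.1, J = (4.592, -8.331). ∠EJT = 81.0° gives JT at 156.3° from the x-axis; with |JT| = 29.5, T = (-22.42, 3.527). ∠JTF = 38.7° gives TF at -62.40° from the x-axis; with |TF| = 14.5, F = (-15.70, -9.323). Then |UF| = |F − U| = 18.26.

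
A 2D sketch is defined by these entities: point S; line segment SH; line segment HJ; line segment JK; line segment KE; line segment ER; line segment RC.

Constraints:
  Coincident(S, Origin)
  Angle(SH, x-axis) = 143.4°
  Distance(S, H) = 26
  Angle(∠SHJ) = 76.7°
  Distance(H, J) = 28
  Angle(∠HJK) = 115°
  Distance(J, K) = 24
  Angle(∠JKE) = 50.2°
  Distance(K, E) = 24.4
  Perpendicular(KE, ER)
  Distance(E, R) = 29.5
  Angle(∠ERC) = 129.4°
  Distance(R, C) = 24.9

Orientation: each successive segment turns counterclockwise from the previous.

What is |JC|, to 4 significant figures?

28.74

S is at the origin; SH runs at 143.4° with length 26.0, so H = (-20.87, 15.50). ∠SHJ = 76.7° gives HJ at -113.3° from the x-axis; with |HJ| = 28.0, J = (-31.95, -10.21). ∠HJK = 115.0° gives JK at -48.30° from the x-axis; with |JK| = 24.0, K = (-15.98, -28.13). ∠JKE = 50.2° gives KE at 81.50° from the x-axis; with |KE| = 24.4, E = (-12.38, -4.002). KE is perpendicular to ER, so ER runs at 171.5°; with |ER| = 29.5, R = (-41.55, 0.3584). ∠ERC = 129.4° gives RC at -137.9° from the x-axis; with |RC| = 24.9, C = (-60.03, -16.34). Then |JC| = |C − J| = 28.74.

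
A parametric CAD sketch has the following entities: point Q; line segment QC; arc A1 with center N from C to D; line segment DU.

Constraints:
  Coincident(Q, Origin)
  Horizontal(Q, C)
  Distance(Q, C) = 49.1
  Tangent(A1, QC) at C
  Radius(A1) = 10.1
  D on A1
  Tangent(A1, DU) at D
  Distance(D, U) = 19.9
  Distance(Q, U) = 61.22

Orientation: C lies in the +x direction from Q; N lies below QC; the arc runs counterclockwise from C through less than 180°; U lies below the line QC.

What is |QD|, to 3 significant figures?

43.7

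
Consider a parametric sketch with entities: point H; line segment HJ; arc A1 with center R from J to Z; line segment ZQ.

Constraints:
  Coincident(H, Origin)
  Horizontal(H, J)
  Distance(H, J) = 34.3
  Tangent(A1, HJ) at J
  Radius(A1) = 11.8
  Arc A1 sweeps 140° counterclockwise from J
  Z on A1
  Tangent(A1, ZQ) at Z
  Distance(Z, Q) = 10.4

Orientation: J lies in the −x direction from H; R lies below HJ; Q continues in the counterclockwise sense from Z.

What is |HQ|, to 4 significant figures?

43.68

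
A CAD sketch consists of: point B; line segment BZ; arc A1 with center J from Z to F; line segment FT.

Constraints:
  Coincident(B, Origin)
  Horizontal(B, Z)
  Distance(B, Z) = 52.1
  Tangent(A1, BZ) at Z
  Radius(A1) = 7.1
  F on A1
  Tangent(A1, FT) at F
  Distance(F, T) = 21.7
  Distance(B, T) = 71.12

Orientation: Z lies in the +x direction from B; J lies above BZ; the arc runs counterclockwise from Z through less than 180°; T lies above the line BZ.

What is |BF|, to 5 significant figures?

58.868

B is at the origin; BZ is horizontal with |BZ| = 52.1 and Z on the +x side, so Z = (52.100, 0.0000). Tangency of A1 to BZ means the radius JZ is perpendicular to BZ, so J = Z + (0, 7.1) = (52.100, 7.1000). Since JF ⟂ FT (tangency), |JT| = √(7.1² + 21.7²) = 22.832 regardless of where F sits on A1. So T lies on both circle(B, 71.12) and circle(J, 22.832); the above-BZ intersection is T = (66.715, 24.642). F is the foot of the tangent from T: F = (58.698, 4.4770).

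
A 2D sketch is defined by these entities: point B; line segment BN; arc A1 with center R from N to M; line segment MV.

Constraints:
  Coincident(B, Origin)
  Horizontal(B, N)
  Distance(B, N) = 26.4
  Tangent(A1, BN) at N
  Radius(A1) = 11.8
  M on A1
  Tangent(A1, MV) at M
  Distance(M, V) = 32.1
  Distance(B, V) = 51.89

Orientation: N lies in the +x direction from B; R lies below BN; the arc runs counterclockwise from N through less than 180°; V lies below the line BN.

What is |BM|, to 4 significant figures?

21.37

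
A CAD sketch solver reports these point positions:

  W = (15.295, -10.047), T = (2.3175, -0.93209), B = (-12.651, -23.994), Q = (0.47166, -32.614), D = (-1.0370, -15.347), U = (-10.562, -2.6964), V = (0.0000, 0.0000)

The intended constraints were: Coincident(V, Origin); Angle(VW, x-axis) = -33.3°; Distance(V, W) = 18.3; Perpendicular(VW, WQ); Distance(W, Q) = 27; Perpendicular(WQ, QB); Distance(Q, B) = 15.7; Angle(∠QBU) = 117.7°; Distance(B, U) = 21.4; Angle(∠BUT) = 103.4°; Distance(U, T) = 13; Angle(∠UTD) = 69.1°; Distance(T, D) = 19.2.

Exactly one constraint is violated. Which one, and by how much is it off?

Distance(T, D) = 19.2 — off by 4.40.

V = (0.00, 0.00) ✓; VW at -33.30° ✓; |VW| = 18.30 ✓; ∠(VW, WQ) = 90.00° ✓; |WQ| = 27.00 ✓; ∠(WQ, QB) = 90.00° ✓; |QB| = 15.70 ✓; ∠QBU = 117.7° ✓; |BU| = 21.40 ✓; ∠BUT = 103.4° ✓; |UT| = 13.00 ✓; ∠UTD = 69.10° ✓; |TD| = 14.80 ✗.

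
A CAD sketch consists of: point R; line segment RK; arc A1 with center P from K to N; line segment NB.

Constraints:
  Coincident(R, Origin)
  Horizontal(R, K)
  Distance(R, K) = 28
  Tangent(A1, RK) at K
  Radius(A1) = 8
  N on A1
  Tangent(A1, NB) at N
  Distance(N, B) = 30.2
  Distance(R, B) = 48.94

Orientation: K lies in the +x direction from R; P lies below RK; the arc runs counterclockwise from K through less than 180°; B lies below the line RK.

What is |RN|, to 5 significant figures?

22.843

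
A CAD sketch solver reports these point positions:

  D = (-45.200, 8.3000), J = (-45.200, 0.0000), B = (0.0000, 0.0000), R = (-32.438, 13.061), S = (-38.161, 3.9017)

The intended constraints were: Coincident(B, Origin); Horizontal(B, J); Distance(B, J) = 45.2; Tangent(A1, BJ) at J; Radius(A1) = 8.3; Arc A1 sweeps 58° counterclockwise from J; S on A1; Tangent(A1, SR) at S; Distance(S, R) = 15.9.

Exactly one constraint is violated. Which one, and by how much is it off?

Distance(S, R) = 15.9 — off by 5.10.

B = (0.00, 0.00) ✓; B.y = 0.00, J.y = 0.00 ✓; |BJ| = 45.20 ✓; ∠(DJ, JB) = 90.00° ✓; |DJ| = 8.300 ✓; bearing(D→S) − bearing(D→J) = 58.00° ✓; |DS| = 8.300 ✓; ∠(DS, SR) = 90.00° ✓; |SR| = 10.80 ✗.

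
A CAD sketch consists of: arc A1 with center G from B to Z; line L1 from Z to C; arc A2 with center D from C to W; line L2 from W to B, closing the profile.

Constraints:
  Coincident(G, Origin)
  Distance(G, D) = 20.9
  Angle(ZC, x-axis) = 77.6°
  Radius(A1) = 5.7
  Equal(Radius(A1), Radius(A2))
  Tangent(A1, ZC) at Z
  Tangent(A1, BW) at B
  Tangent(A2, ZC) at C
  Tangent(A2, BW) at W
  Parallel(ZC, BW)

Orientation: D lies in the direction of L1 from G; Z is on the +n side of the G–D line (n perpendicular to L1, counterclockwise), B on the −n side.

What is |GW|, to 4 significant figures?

21.66

Tangency of A1 to both parallel lines with radius 5.7 puts Z and B at G ± 5.7·n: Z = (-5.567, 1.224), B = (5.567, -1.224). Equal radii place C and W the same way about D: C = D + 5.7·n = (-1.079, 21.64), W = D − 5.7·n = (10.06, 19.19). Then |GW| = |W − G| = 21.66.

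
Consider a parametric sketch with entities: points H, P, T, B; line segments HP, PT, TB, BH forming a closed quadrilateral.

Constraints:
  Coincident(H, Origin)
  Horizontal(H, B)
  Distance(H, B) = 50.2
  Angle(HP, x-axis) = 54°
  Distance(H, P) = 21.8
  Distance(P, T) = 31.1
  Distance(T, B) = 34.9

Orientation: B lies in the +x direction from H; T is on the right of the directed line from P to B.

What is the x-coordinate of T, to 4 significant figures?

17.83

Checks: |PT| = 31.10 ✓; |TB| = 34.90 ✓.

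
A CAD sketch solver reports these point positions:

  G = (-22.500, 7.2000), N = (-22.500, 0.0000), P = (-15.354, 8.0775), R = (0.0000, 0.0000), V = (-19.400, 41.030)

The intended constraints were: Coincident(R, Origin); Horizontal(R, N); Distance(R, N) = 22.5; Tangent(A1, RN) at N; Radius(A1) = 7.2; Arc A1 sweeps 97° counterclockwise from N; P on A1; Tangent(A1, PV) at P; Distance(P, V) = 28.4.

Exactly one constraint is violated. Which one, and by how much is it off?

Distance(P, V) = 28.4 — off by 4.80.

R = (0.00, 0.00) ✓; R.y = 0.00, N.y = 0.00 ✓; |RN| = 22.50 ✓; ∠(GN, NR) = 90.00° ✓; |GN| = 7.200 ✓; bearing(G→P) − bearing(G→N) = 97.00° ✓; |GP| = 7.200 ✓; ∠(GP, PV) = 90.00° ✓; |PV| = 33.20 ✗.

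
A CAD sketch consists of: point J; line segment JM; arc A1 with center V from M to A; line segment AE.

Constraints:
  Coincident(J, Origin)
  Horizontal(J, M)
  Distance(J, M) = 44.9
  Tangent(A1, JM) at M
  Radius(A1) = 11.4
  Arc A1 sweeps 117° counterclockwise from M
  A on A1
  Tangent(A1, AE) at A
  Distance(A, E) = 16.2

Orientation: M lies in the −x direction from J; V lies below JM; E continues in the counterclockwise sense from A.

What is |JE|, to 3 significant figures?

56.9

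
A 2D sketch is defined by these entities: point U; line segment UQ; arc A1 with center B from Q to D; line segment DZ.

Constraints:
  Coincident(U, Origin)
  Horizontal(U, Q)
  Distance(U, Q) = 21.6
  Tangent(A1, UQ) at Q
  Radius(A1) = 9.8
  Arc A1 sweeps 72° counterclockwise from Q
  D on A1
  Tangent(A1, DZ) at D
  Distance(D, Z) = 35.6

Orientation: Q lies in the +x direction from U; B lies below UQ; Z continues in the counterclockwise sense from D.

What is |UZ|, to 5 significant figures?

40.649

U is at the origin; U and Q share the same y with |UQ| = 21.6 and Q on the +x side, so Q = (21.600, 0.0000). The tangent condition forces BQ to be normal to UQ, so B = Q + (0, -9.8) = (21.600, -9.8000). On A1, Q sits at bearing 90° from B; a 72° counterclockwise sweep puts D at bearing 162°, so D = B + 9.8·(cos 162°, sin 162°) = (12.280, -6.7716). The tangent condition forces BD to be normal to DZ, so DZ runs along (−sin 162°, cos 162°); with |DZ| = 35.6, Z = (1.2786, -40.629). Then |UZ| = |Z − U| = 40.649.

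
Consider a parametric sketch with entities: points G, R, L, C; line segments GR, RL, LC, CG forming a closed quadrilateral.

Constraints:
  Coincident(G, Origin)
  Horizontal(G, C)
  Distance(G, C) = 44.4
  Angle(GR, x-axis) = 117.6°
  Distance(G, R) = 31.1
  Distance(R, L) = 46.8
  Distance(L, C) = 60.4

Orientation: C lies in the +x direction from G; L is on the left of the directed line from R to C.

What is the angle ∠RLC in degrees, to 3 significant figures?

73.3°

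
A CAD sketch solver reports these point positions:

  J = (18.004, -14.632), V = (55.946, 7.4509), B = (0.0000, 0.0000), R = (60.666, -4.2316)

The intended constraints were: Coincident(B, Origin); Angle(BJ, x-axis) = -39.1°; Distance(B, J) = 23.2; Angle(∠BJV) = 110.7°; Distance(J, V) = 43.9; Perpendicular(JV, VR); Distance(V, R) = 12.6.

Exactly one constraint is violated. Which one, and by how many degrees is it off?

Perpendicular(JV, VR) — off by 8.20°.

B = (0.00, 0.00) ✓; BJ at -39.10° ✓; |BJ| = 23.20 ✓; ∠BJV = 110.7° ✓; |JV| = 43.90 ✓; ∠(JV, VR) = 98.20° ✗; |VR| = 12.60 ✓.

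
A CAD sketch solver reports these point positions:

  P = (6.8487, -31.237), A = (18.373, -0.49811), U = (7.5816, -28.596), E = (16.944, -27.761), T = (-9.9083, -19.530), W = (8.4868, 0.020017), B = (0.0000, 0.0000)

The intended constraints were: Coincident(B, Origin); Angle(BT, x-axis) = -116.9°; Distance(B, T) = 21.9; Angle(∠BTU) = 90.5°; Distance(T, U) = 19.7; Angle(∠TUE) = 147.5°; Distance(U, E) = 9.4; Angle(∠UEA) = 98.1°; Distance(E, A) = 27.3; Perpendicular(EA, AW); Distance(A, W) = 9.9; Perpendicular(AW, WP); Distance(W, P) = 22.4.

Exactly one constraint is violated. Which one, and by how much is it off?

Distance(W, P) = 22.4 — off by 8.90.

B = (0.00, 0.00) ✓; BT at -116.9° ✓; |BT| = 21.90 ✓; ∠BTU = 90.50° ✓; |TU| = 19.70 ✓; ∠TUE = 147.5° ✓; |UE| = 9.400 ✓; ∠UEA = 98.10° ✓; |EA| = 27.30 ✓; ∠(EA, AW) = 90.00° ✓; |AW| = 9.900 ✓; ∠(AW, WP) = 90.00° ✓; |WP| = 31.30 ✗.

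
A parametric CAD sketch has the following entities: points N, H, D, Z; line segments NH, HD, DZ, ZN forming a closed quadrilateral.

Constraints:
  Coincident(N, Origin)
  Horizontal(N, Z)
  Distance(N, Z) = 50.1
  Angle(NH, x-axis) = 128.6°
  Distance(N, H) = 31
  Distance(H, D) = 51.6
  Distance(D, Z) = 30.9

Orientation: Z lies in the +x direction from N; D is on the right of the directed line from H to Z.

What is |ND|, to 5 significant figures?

22.187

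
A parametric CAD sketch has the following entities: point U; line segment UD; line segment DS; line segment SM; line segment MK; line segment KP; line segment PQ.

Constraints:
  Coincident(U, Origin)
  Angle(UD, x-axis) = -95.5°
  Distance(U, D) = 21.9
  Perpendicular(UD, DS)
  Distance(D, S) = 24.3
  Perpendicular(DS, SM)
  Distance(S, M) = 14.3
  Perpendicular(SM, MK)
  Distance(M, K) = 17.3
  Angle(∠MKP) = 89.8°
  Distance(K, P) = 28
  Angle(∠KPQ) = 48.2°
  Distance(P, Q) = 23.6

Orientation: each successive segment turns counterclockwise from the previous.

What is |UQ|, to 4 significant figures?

31.61

∠MKP = 89.8° gives KP at -95.30° from the x-axis; with |KP| = 28.0, P = (3.653, -36.12). ∠KPQ = 48.2° gives PQ at 36.50° from the x-axis; with |PQ| = 23.6, Q = (22.62, -22.08). Then |UQ| = |Q − U| = 31.61.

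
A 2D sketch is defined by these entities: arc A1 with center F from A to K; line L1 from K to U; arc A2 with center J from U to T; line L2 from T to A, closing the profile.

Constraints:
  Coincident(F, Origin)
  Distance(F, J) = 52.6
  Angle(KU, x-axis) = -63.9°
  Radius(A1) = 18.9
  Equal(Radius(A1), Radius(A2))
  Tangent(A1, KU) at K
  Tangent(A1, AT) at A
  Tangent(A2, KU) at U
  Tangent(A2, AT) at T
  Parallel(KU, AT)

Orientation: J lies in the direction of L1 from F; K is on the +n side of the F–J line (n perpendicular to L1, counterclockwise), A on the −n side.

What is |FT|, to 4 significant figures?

55.89

The slot axis is L1's direction at -63.9°, so u = (cos -63.9°, sin -63.9°) = (0.4399, -0.8980) and n = (−sin -63.9°, cos -63.9°) = (0.8980, 0.4399). F is at the origin and J lies 52.6 along u from F, so J = 52.6·u = (23.14, -47.24). Tangency of A1 to both parallel lines with radius 18.9 puts K and A at F ± 18.9·n: K = (16.97, 8.315), A = (-16.97, -8.315). Equal radii place U and T the same way about J: U = J + 18.9·n = (40.11, -38.92), T = J − 18.9·n = (6.168, -55.55). Then |FT| = |T − F| = 55.89.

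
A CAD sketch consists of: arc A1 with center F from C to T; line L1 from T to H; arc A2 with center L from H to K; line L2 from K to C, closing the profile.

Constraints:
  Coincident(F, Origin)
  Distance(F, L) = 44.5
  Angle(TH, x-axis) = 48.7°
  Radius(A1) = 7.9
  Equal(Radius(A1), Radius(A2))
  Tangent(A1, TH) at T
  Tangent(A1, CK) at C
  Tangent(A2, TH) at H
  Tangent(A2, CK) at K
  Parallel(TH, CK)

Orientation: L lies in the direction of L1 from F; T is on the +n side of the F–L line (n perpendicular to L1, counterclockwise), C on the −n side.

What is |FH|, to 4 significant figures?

45.20

The slot axis is L1's direction at 48.7°, so u = (cos 48.7°, sin 48.7°) = (0.6600, 0.7513) and n = (−sin 48.7°, cos 48.7°) = (-0.7513, 0.6600). F is at the origin and L lies 44.5 along u from F, so L = 44.5·u = (29.37, 33.43). Tangency of A1 to both parallel lines with radius 7.9 puts T and C at F ± 7.9·n: T = (-5.935, 5.214), C = (5.935, -5.214). Equal radii place H and K the same way about L: H = L + 7.9·n = (23.44, 38.65), K = L − 7.9·n = (35.31, 28.22). Then |FH| = |H − F| = 45.20.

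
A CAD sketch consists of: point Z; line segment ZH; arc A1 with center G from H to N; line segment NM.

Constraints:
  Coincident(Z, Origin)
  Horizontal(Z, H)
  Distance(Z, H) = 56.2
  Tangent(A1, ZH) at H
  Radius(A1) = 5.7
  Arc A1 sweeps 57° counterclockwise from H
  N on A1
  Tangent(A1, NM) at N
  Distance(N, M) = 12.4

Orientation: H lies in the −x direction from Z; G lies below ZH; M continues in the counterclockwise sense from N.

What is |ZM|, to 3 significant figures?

69.0

Z is at the origin; Z and H share the same y with |ZH| = 56.2 and H on the −x side, so H = (-56.2, 0.00). A1 meets ZH tangentially, so GH is at right angles to ZH, so G = H + (0, -5.7) = (-56.2, -5.70). On A1, H sits at bearing 90° from G; a 57° counterclockwise sweep puts N at bearing 147°, so N = G + 5.7·(cos 147°, sin 147°) = (-61.0, -2.60). The tangent condition forces GN to be normal to NM, so NM runs along (−sin 147°, cos 147°); with |NM| = 12.4, M = (-67.7, -13.0). Then |ZM| = |M − Z| = 69.0.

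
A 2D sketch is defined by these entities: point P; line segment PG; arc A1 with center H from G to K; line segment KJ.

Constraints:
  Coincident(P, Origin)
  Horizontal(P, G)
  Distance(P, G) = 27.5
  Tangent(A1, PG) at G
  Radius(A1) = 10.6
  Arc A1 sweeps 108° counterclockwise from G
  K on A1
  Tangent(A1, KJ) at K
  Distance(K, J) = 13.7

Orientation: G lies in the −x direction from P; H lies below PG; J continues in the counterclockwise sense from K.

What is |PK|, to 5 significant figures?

40.061

P is at the origin; PG is horizontal with |PG| = 27.5 and G on the −x side, so G = (-27.500, 0.0000). The tangent condition forces HG to be normal to PG, so H = G + (0, -10.6) = (-27.500, -10.600). On A1, G sits at bearing 90° from H; a 108° counterclockwise sweep puts K at bearing 198°, so K = H + 10.6·(cos 198°, sin 198°) = (-37.581, -13.876). Then |PK| = |K − P| = 40.061.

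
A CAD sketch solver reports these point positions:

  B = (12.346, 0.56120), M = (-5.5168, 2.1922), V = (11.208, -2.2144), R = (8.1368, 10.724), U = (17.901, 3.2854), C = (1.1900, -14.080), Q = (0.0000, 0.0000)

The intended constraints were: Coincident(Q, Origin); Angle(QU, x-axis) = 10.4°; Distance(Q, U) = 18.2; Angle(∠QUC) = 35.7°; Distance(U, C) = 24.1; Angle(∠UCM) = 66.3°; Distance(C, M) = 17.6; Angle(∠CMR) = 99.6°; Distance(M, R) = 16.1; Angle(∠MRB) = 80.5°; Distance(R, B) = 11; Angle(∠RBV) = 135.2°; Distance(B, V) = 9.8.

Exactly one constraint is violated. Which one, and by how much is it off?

Distance(B, V) = 9.8 — off by 6.80.

Q = (0.00, 0.00) ✓; QU at 10.40° ✓; |QU| = 18.20 ✓; ∠QUC = 35.70° ✓; |UC| = 24.10 ✓; ∠UCM = 66.30° ✓; |CM| = 17.60 ✓; ∠CMR = 99.60° ✓; |MR| = 16.10 ✓; ∠MRB = 80.50° ✓; |RB| = 11.00 ✓; ∠RBV = 135.2° ✓; |BV| = 3.000 ✗.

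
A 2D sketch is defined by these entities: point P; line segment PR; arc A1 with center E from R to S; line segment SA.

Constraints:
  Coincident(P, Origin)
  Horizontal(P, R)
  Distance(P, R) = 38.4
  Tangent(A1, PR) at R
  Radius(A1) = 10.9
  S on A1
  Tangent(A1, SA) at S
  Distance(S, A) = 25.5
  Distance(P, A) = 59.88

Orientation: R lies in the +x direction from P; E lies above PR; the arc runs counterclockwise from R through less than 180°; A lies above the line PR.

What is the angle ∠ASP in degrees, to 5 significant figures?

98.170°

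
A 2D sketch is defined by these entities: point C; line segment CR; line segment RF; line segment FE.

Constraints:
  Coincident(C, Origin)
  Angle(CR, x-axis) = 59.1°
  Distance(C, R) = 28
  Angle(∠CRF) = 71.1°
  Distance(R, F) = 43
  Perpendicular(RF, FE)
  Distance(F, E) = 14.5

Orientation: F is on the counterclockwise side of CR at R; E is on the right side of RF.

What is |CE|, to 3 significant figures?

53.2

C is at the origin; CR runs at 59.1° with length 28.0, so R = 28.0·(cos 59.1°, sin 59.1°) = (14.4, 24.0). ∠CRF = 71.1°, so RF runs at 59.1° + (180° − 71.1°) = 168° from the x-axis; with |RF| = 43.0, F = R + 43.0·(cos 168°, sin 168°) = (-27.7, 33.0). RF is perpendicular to FE; with |FE| = 14.5 on the right of RF, E = F + 14.5·(0.208, 0.978) = (-24.7, 47.1). Then |CE| = |E − C| = 53.2.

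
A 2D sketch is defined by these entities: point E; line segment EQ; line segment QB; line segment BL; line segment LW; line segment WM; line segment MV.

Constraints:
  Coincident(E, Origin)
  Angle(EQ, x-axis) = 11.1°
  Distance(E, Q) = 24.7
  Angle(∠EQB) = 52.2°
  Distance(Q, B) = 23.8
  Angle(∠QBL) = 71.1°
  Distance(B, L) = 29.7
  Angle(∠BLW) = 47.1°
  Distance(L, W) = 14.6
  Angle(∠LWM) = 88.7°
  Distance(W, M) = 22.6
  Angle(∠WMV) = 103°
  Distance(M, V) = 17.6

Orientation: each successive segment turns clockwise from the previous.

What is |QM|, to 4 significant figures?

27.89

E is at the origin; EQ runs at 11.1° with length 24.7, so Q = (24.24, 4.755). ∠EQB = 52.2° gives QB at -116.7° from the x-axis; with |QB| = 23.8, B = (13.54, -16.51). ∠QBL = 71.1° gives BL at 134.4° from the x-axis; with |BL| = 29.7, L = (-7.236, 4.713). ∠BLW = 47.1° gives LW at 1.500° from the x-axis; with |LW| = 14.6, W = (7.359, 5.095). ∠LWM = 88.7° gives WM at -89.80° from the x-axis; with |WM| = 22.6, M = (7.438, -17.50). Then |QM| = |M − Q| = 27.89.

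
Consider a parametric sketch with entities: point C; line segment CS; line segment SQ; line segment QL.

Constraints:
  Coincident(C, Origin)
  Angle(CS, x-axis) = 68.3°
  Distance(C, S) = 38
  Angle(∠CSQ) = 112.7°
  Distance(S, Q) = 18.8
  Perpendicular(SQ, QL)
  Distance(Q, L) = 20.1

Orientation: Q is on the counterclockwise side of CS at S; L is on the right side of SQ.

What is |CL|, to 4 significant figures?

64.51

∠CSQ = 112.7°, so SQ runs at 68.3° + (180° − 112.7°) = 135.6° from the x-axis; with |SQ| = 18.8, Q = S + 18.8·(cos 135.6°, sin 135.6°) = (0.6183, 48.46). The perpendicularity gives QL at right angles to SQ; with |QL| = 20.1 on the right of SQ, L = Q + 20.1·(0.6997, 0.7145) = (14.68, 62.82). Then |CL| = |L − C| = 64.51.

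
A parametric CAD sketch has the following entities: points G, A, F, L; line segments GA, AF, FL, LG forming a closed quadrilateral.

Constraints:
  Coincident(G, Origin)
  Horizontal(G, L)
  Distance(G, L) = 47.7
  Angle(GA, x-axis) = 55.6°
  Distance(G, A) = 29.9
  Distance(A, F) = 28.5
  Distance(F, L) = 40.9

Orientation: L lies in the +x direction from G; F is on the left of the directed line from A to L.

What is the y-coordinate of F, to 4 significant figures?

40.30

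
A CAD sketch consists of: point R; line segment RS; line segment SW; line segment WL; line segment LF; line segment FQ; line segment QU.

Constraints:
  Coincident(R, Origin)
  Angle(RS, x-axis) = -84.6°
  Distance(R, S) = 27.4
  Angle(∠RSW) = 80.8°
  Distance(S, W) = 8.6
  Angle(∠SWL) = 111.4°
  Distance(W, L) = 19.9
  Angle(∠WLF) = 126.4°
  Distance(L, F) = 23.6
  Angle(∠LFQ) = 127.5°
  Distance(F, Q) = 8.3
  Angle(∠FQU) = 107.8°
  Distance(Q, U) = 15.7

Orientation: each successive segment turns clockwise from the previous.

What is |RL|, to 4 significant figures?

14.30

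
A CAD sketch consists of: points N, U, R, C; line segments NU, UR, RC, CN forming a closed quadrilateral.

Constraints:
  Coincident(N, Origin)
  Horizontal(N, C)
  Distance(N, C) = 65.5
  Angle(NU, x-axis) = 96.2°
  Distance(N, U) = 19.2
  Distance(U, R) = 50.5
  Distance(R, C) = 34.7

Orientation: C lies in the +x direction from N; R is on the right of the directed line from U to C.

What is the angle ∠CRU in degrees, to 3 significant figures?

110°

N is at the origin; N and C share the same y with |NC| = 65.5 and C in +x, so C = (65.5, 0). NU runs at 96.2° with |NU| = 19.2, so U = (-2.07, 19.1). R is determined by |UR| = 50.5 and |RC| = 34.7 together: it lies at the intersection of circle(U, 50.5) and circle(C, 34.7). With |UC| = 70.2, the foot of the radical line on UC is 44.7 from U and the perpendicular offset is √(50.5² − 44.7²) = 23.5. Taking the right-of-UC solution: R = (34.5, -15.7).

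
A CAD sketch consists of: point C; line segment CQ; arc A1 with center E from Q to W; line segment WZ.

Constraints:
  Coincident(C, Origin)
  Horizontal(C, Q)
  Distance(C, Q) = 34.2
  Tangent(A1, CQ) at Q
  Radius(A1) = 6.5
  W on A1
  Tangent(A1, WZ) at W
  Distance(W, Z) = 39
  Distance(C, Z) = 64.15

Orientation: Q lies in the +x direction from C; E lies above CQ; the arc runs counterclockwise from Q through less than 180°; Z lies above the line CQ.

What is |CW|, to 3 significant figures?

41.0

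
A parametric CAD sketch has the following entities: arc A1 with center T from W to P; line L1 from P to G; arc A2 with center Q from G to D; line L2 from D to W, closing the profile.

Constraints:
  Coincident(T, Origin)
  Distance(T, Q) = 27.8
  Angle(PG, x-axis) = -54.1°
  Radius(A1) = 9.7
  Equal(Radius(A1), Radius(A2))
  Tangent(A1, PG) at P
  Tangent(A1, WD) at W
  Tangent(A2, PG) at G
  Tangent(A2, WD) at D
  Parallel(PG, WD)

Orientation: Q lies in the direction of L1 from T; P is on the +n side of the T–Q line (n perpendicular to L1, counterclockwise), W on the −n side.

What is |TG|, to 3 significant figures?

29.4

Tangency of A1 to both parallel lines with radius 9.7 puts P and W at T ± 9.7·n: P = (7.86, 5.69), W = (-7.86, -5.69). Equal radii place G and D the same way about Q: G = Q + 9.7·n = (24.2, -16.8), D = Q − 9.7·n = (8.44, -28.2). Then |TG| = |G − T| = 29.4.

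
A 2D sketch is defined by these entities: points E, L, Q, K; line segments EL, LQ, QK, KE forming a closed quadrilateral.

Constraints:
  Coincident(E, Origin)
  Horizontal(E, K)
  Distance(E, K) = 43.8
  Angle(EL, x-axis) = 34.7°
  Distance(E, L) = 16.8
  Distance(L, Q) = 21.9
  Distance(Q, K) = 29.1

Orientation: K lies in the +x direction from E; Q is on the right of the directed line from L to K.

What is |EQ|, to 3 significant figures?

21.1

E is at the origin; EK is horizontal with |EK| = 43.8 and K in +x, so K = (43.8, 0). EL runs at 34.7° with |EL| = 16.8, so L = (13.8, 9.56). Q is determined by |LQ| = 21.9 and |QK| = 29.1 together: it lies at the intersection of circle(L, 21.9) and circle(K, 29.1). With |LK| = 31.5, the foot of the radical line on LK is 9.91 from L and the perpendicular offset is √(21.9² − 9.91²) = 19.5. Taking the right-of-LK solution: Q = (17.3, -12.1).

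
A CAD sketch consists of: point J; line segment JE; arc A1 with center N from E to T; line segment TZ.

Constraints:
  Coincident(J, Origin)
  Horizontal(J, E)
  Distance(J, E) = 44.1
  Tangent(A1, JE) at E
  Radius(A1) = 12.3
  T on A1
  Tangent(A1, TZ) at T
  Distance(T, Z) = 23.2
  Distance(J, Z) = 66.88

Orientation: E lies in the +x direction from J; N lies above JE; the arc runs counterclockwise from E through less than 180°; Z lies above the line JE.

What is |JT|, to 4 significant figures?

57.68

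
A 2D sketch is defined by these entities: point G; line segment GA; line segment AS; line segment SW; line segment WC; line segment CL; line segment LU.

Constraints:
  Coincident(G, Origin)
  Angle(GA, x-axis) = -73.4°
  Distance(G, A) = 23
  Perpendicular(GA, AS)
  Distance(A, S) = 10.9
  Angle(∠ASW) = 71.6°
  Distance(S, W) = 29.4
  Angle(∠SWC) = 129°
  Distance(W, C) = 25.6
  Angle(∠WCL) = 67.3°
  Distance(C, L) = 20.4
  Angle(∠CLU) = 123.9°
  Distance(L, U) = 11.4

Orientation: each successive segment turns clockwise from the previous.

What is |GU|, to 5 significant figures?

17.256

G is at the origin; GA runs at -73.4° with length 23.0, so A = (6.5708, -22.041). GA is perpendicular to AS, so AS runs at -163.40°; with |AS| = 10.9, S = (-3.8749, -25.155). ∠ASW = 71.6° gives SW at 88.200° from the x-axis; with |SW| = 29.4, W = (-2.9514, 4.2301). ∠SWC = 129.0° gives WC at 37.200° from the x-axis; with |WC| = 25.6, C = (17.440, 19.708). ∠WCL = 67.3° gives CL at -75.500° from the x-axis; with |CL| = 20.4, L = (22.548, -0.042404). ∠CLU = 123.9° gives LU at -131.60° from the x-axis; with |LU| = 11.4, U = (14.979, -8.5673). Then |GU| = |U − G| = 17.256.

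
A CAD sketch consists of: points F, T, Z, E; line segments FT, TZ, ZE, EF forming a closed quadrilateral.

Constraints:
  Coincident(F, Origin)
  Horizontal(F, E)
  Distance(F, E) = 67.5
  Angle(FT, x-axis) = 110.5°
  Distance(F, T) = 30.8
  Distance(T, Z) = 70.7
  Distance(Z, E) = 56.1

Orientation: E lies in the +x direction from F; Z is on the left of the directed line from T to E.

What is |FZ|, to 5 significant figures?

77.580

Checks: |TZ| = 70.70 ✓; |ZE| = 56.10 ✓.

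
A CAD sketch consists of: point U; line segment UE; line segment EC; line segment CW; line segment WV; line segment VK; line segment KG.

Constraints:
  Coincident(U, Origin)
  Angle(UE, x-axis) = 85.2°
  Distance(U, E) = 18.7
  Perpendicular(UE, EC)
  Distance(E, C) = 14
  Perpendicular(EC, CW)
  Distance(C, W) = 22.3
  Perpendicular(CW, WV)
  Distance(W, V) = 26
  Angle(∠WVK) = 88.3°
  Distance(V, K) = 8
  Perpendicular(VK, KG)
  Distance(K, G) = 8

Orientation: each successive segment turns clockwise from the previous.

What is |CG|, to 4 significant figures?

22.96

∠WVK = 88.3° gives VK at 83.50° from the x-axis; with |VK| = 8.0, K = (-11.35, 5.365). VK is perpendicular to KG, so KG runs at -6.500°; with |KG| = 8.0, G = (-3.405, 4.460). Then |CG| = |G − C| = 22.96.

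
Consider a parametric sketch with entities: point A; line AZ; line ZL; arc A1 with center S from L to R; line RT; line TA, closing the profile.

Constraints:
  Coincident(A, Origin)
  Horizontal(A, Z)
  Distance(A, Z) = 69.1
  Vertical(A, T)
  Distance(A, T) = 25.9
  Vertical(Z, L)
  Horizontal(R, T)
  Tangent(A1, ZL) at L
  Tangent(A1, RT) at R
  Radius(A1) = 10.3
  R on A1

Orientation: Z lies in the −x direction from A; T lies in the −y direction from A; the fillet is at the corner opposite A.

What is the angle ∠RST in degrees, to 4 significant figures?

80.06°

A is at the origin; A and Z share the same y with |AZ| = 69.1 and Z on the −x side, so Z = (-69.10, 0.000). A and T share the same x with |AT| = 25.9 and T on the −y side, so T = (0.000, -25.90). The virtual corner opposite A is at (-69.10, -25.90). A1 meets ZL tangentially, so SL is at right angles to ZL and since A1 is tangent to RT there, SR ⟂ RT, with radius 10.3, so the center S sits 10.3 in from both sides at S = (-58.80, -15.60). That places the tangent points at L = (-69.10, -15.60) on ZL and R = (-58.80, -25.90) on RT. Then cos ∠RST = SR·ST / (|SR||ST|), giving 80.06°.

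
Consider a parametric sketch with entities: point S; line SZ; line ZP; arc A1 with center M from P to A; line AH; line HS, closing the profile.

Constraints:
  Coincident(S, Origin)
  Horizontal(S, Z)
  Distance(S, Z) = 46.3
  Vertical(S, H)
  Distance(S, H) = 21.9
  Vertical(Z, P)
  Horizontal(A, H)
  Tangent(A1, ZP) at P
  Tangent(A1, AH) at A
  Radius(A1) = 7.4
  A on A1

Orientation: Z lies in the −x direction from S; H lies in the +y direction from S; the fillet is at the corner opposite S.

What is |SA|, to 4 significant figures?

44.64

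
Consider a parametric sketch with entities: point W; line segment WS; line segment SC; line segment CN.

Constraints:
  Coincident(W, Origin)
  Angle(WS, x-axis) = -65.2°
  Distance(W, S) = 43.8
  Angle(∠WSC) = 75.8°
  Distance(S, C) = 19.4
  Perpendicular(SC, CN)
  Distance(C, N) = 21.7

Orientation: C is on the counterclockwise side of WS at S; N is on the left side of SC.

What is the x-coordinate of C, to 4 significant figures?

33.45

W is at the origin; WS runs at -65.2° with length 43.8, so S = 43.8·(cos -65.2°, sin -65.2°) = (18.37, -39.76). ∠WSC = 75.8°, so SC runs at -65.2° + (180° − 75.8°) = 39.00° from the x-axis; with |SC| = 19.4, C = S + 19.4·(cos 39.00°, sin 39.00°) = (33.45, -27.55). So C.x = 33.45.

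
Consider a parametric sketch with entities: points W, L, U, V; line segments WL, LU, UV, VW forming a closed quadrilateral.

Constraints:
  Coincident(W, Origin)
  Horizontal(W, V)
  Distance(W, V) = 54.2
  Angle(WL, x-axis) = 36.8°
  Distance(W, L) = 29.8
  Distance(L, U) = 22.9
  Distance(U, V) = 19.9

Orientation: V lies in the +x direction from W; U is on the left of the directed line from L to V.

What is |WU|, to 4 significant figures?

50.26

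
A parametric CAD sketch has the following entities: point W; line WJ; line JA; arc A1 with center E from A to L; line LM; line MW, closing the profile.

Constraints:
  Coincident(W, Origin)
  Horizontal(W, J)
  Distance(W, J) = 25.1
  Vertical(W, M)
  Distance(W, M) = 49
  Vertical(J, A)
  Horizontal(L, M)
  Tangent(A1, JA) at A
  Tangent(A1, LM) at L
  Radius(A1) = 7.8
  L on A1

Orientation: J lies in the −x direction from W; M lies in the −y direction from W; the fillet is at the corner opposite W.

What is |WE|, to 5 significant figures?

44.685

WM is vertical with |WM| = 49.0 and M on the −y side, so M = (0.0000, -49.000). The virtual corner opposite W is at (-25.100, -49.000). A1 meets JA tangentially, so EA is at right angles to JA and tangency of A1 to LM means the radius EL is perpendicular to LM, with radius 7.8, so the center E sits 7.8 in from both sides at E = (-17.300, -41.200). Then |WE| = |E − W| = 44.685.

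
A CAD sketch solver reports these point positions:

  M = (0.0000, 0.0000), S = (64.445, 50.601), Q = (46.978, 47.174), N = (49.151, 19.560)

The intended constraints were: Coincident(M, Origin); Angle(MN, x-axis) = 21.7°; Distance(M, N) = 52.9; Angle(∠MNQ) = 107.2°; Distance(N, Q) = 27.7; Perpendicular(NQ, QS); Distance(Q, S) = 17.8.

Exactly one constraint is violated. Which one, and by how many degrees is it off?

Perpendicular(NQ, QS) — off by 6.60°.

M = (0.00, 0.00) ✓; MN at 21.70° ✓; |MN| = 52.90 ✓; ∠MNQ = 107.2° ✓; |NQ| = 27.70 ✓; ∠(NQ, QS) = 83.40° ✗; |QS| = 17.80 ✓.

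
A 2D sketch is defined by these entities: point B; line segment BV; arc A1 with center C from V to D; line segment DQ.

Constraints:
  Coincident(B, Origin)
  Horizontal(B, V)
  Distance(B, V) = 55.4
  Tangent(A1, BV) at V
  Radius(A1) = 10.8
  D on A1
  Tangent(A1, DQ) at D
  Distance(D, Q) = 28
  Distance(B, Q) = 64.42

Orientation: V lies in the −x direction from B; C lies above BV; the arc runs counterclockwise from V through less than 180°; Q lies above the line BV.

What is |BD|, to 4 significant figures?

46.62

Checks: |BV| = 55.40 ✓; |CD| = 10.80 ✓; ∠(CD, DQ) = 90.00° ✓; |DQ| = 28.00 ✓; |BQ| = 64.42 ✓.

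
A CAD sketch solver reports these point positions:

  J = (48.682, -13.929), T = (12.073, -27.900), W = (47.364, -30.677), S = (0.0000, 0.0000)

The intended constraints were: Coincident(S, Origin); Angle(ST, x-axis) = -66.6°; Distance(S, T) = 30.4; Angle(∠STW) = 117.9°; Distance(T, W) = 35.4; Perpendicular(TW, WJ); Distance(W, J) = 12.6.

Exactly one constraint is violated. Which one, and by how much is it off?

Distance(W, J) = 12.6 — off by 4.20.

S = (0.00, 0.00) ✓; ST at -66.60° ✓; |ST| = 30.40 ✓; ∠STW = 117.9° ✓; |TW| = 35.40 ✓; ∠(TW, WJ) = 90.00° ✓; |WJ| = 16.80 ✗.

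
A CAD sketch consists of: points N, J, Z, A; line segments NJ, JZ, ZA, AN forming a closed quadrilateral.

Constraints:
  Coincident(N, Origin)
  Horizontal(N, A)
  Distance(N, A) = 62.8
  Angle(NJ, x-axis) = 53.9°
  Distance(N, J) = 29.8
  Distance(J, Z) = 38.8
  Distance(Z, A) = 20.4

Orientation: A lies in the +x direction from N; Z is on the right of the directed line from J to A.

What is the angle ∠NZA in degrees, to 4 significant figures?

158.5°

N is at the origin; N and A share the same y with |NA| = 62.8 and A in +x, so A = (62.8, 0). NJ runs at 53.9° with |NJ| = 29.8, so J = (17.56, 24.08). Z is determined by |JZ| = 38.8 and |ZA| = 20.4 together: it lies at the intersection of circle(J, 38.8) and circle(A, 20.4). With |JA| = 51.25, the foot of the radical line on JA is 36.25 from J and the perpendicular offset is √(38.8² − 36.25²) = 13.83. Taking the right-of-JA solution: Z = (43.06, -5.161).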